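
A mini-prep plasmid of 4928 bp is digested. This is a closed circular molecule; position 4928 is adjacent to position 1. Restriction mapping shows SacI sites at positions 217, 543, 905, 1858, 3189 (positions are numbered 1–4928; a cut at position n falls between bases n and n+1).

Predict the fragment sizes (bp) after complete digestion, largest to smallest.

1956, 1331, 953, 362, 326 bp

Circular molecule, 5 cuts → 5 fragments:
  543 − 217 = 326 bp
  905 − 543 = 362 bp
  1858 − 905 = 953 bp
  3189 − 1858 = 1331 bp
  wrap: 4928 − 3189 + 217 = 1956 bp
Sorted largest to smallest: 1956, 1331, 953, 362, 326 bp.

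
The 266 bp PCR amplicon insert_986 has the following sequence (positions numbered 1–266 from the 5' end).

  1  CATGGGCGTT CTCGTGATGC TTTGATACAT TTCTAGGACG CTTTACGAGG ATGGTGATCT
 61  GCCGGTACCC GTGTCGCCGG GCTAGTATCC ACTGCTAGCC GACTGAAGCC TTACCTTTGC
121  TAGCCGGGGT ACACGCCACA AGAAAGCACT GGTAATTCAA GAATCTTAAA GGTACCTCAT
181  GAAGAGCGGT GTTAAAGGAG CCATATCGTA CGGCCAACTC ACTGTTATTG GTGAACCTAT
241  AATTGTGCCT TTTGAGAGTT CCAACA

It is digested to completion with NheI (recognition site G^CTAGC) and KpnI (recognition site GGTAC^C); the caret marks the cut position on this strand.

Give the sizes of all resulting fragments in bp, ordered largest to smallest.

NheI sites (GCTAGC) start at positions 94, 119.
NheI cuts after the first base of each site, so after positions 94, 119.
KpnI sites (GGTACC) start at positions 64, 171.
KpnI cuts after base 5 of each site (before the last base), so after positions 68, 175.
Combined cut positions: 68, 94, 119, 175.
Linear molecule, 4 cuts → 5 fragments:
  1–68 → 68 bp
  69–94 → 26 bp
  95–119 → 25 bp
  120–175 → 56 bp
  176–266 → 91 bp
Sorted largest to smallest: 91, 68, 56, 26, 25 bp.

91, 68, 56, 26, 25 bp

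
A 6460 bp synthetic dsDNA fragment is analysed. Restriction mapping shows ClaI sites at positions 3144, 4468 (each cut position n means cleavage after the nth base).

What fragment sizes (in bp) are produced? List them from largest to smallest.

3144, 1992, 1324 bp

Linear molecule, 2 cuts → 3 fragments:
  3144 − 0 = 3144 bp
  4468 − 3144 = 1324 bp
  6460 − 4468 = 1992 bp
Sorted largest to smallest: 3144, 1992, 1324 bp.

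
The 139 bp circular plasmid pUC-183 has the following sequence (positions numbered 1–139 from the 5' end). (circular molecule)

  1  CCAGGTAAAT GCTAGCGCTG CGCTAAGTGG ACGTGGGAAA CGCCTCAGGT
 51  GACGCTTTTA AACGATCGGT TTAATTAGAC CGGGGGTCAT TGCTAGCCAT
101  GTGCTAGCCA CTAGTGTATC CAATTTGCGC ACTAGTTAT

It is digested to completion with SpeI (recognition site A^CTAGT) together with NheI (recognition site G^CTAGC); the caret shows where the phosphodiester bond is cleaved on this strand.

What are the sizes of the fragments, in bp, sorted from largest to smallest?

SpeI sites (ACTAGT) start at positions 110, 131.
SpeI cuts after the first base of each site, so after positions 110, 131.
NheI sites (GCTAGC) start at positions 11, 92, 103.
NheI cuts after the first base of each site, so after positions 11, 92, 103.
Combined cut positions: 11, 92, 103, 110, 131.
Circular molecule, 5 cuts → 5 fragments:
  12–92 → 81 bp
  93–103 → 11 bp
  104–110 → 7 bp
  111–131 → 21 bp
  132–139 then 1–11 → 8 + 11 = 19 bp
Sorted largest to smallest: 81, 21, 19, 11, 7 bp.

81, 21, 19, 11, 7 bp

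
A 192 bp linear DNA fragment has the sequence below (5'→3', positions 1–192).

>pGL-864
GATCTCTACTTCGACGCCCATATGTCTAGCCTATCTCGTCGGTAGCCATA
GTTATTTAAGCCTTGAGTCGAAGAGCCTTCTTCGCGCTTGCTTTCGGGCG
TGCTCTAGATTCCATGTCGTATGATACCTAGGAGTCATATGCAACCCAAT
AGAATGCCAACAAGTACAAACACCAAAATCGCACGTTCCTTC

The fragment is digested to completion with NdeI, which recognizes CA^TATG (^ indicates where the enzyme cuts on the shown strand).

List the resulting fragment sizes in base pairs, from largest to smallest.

117, 55, 20 bp

NdeI sites (CATATG) start at positions 19, 136.
NdeI cuts after base 2 of each site, so after positions 20, 137.
Linear molecule, 2 cuts → 3 fragments:
  1–20 → 20 bp
  21–137 → 117 bp
  138–192 → 55 bp
Sorted largest to smallest: 117, 55, 20 bp.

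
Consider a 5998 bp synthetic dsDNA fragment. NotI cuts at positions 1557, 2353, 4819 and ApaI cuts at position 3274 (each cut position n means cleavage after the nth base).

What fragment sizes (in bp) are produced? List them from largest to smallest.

Combined cut positions (sorted): 1557, 2353, 3274, 4819.
Linear molecule, 4 cuts → 5 fragments:
  1557 − 0 = 1557 bp
  2353 − 1557 = 796 bp
  3274 − 2353 = 921 bp
  4819 − 3274 = 1545 bp
  5998 − 4819 = 1179 bp
Sorted largest to smallest: 1557, 1545, 1179, 921, 796 bp.

1557, 1545, 1179, 921, 796 bp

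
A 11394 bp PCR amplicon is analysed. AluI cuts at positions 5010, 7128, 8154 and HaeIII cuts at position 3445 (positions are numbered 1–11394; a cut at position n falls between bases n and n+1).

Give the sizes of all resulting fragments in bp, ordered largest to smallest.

3445, 3240, 2118, 1565, 1026 bp

Combined cut positions (sorted): 3445, 5010, 7128, 8154.
Linear molecule, 4 cuts → 5 fragments:
  3445 − 0 = 3445 bp
  5010 − 3445 = 1565 bp
  7128 − 5010 = 2118 bp
  8154 − 7128 = 1026 bp
  11394 − 8154 = 3240 bp
Sorted largest to smallest: 3445, 3240, 2118, 1565, 1026 bp.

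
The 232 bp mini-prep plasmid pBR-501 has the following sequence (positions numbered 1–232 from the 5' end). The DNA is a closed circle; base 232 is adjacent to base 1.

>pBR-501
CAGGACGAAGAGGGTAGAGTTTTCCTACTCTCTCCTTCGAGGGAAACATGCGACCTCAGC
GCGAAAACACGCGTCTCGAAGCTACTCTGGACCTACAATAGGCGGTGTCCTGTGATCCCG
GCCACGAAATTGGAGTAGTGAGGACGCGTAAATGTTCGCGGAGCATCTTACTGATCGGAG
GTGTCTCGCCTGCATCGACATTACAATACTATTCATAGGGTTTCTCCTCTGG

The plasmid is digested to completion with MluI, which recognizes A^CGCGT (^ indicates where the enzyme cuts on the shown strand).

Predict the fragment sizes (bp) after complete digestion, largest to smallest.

157, 75 bp

MluI sites (ACGCGT) start at positions 69, 144.
MluI cuts after the first base of each site, so after positions 69, 144.
Circular molecule, 2 cuts → 2 fragments:
  70–144 → 75 bp
  145–232 then 1–69 → 88 + 69 = 157 bp
Sorted largest to smallest: 157, 75 bp.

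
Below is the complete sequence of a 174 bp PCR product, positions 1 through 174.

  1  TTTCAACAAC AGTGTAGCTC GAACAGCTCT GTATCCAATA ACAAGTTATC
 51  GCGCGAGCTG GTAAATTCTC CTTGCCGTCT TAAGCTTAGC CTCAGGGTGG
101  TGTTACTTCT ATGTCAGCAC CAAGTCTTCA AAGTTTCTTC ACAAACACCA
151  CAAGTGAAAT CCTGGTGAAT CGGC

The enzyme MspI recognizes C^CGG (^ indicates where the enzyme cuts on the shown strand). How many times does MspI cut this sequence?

No occurrence of CCGG is present in the sequence.
MspI does not cut: 0 sites.

0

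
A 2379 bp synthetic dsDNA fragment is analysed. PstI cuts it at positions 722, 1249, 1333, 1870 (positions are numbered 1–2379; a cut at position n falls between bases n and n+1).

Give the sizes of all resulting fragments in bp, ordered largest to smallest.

722, 537, 527, 509, 84 bp

Linear molecule, 4 cuts → 5 fragments:
  722 − 0 = 722 bp
  1249 − 722 = 527 bp
  1333 − 1249 = 84 bp
  1870 − 1333 = 537 bp
  2379 − 1870 = 509 bp
Sorted largest to smallest: 722, 537, 527, 509, 84 bp.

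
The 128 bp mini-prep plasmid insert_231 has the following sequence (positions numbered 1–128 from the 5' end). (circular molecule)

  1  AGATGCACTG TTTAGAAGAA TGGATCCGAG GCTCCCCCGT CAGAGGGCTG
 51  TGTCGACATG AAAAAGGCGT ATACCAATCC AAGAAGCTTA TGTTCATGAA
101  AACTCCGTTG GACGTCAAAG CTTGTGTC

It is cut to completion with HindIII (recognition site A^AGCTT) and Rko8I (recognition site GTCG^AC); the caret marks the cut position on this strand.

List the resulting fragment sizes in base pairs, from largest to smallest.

65, 34, 29 bp

HindIII sites (AAGCTT) start at positions 84, 118.
HindIII cuts after the first base of each site, so after positions 84, 118.
The Rko8I site (GTCGAC) starts at position 52.
Rko8I cuts after base 4 of each site, so after position 55.
Combined cut positions: 55, 84, 118.
Circular molecule, 3 cuts → 3 fragments:
  56–84 → 29 bp
  85–118 → 34 bp
  119–128 then 1–55 → 10 + 55 = 65 bp
Sorted largest to smallest: 65, 34, 29 bp.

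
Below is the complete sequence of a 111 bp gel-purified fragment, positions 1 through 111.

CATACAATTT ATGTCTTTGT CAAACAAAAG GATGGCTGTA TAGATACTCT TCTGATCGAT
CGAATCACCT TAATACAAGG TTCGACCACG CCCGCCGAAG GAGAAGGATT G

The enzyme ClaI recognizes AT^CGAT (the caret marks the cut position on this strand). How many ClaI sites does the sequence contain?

1

ATCGAT occurs starting at position 55.
ClaI cuts at 1 site.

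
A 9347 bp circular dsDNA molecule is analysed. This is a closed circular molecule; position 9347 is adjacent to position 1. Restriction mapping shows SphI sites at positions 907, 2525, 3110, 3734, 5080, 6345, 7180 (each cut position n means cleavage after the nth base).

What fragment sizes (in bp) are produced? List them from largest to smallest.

3074, 1618, 1346, 1265, 835, 624, 585 bp

Circular molecule, 7 cuts → 7 fragments:
  2525 − 907 = 1618 bp
  3110 − 2525 = 585 bp
  3734 − 3110 = 624 bp
  5080 − 3734 = 1346 bp
  6345 − 5080 = 1265 bp
  7180 − 6345 = 835 bp
  wrap: 9347 − 7180 + 907 = 3074 bp
Sorted largest to smallest: 3074, 1618, 1346, 1265, 835, 624, 585 bp.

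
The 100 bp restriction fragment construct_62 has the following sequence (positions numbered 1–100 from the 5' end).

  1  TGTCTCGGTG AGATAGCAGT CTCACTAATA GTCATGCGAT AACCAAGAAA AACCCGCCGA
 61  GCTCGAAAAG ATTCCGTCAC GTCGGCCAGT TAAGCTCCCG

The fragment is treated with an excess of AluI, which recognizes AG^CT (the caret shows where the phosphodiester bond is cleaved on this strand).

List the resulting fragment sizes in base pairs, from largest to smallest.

AluI sites (AGCT) start at positions 60, 93.
AluI cuts after base 2 of each site, so after positions 61, 94.
Linear molecule, 2 cuts → 3 fragments:
  1–61 → 61 bp
  62–94 → 33 bp
  95–100 → 6 bp
Sorted largest to smallest: 61, 33, 6 bp.

61, 33, 6 bp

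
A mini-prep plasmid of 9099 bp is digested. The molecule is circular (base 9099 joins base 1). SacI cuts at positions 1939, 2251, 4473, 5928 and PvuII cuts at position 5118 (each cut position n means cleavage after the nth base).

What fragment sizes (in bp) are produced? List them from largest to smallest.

Combined cut positions (sorted): 1939, 2251, 4473, 5118, 5928.
Circular molecule, 5 cuts → 5 fragments:
  2251 − 1939 = 312 bp
  4473 − 2251 = 2222 bp
  5118 − 4473 = 645 bp
  5928 − 5118 = 810 bp
  wrap: 9099 − 5928 + 1939 = 5110 bp
Sorted largest to smallest: 5110, 2222, 810, 645, 312 bp.

5110, 2222, 810, 645, 312 bp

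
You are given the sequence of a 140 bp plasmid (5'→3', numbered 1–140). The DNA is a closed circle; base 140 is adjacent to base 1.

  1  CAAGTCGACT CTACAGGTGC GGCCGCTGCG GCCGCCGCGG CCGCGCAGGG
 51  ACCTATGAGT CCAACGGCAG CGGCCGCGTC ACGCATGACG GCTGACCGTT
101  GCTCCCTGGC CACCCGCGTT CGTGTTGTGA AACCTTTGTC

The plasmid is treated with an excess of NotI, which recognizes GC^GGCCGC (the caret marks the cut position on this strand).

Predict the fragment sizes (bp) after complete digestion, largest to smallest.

NotI sites (GCGGCCGC) start at positions 19, 28, 37, 70.
NotI cuts after base 2 of each site, so after positions 20, 29, 38, 71.
Circular molecule, 4 cuts → 4 fragments:
  21–29 → 9 bp
  30–38 → 9 bp
  39–71 → 33 bp
  72–140 then 1–20 → 69 + 20 = 89 bp
Sorted largest to smallest: 89, 33, 9, 9 bp.

89, 33, 9, 9 bp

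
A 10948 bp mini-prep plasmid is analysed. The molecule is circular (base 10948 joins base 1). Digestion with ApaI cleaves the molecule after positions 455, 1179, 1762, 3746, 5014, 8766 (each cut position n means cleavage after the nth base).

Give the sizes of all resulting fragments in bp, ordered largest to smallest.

Circular molecule, 6 cuts → 6 fragments:
  1179 − 455 = 724 bp
  1762 − 1179 = 583 bp
  3746 − 1762 = 1984 bp
  5014 − 3746 = 1268 bp
  8766 − 5014 = 3752 bp
  wrap: 10948 − 8766 + 455 = 2637 bp
Sorted largest to smallest: 3752, 2637, 1984, 1268, 724, 583 bp.

3752, 2637, 1984, 1268, 724, 583 bp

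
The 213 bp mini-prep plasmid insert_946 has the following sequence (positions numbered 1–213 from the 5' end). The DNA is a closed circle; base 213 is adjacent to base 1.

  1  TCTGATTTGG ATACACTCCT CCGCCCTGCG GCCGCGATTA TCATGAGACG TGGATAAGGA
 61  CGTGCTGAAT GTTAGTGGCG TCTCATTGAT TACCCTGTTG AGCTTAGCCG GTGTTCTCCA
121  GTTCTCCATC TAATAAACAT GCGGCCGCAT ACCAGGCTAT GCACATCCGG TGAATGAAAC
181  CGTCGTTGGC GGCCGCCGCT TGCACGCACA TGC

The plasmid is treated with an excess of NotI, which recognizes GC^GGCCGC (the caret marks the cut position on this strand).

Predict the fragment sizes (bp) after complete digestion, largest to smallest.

113, 52, 48 bp

NotI sites (GCGGCCGC) start at positions 28, 141, 189.
NotI cuts after base 2 of each site, so after positions 29, 142, 190.
Circular molecule, 3 cuts → 3 fragments:
  30–142 → 113 bp
  143–190 → 48 bp
  191–213 then 1–29 → 23 + 29 = 52 bp
Sorted largest to smallest: 113, 52, 48 bp.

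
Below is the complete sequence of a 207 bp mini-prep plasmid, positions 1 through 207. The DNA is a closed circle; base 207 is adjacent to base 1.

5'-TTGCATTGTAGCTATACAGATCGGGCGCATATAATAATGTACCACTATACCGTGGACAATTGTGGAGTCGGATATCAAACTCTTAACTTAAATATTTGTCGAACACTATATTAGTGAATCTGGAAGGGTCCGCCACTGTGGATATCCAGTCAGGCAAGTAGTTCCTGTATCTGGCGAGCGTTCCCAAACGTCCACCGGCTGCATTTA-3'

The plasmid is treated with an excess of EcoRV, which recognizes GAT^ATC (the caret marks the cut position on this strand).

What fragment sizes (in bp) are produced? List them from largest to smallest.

137, 70 bp

EcoRV sites (GATATC) start at positions 71, 141.
EcoRV cuts after base 3 of each site, so after positions 73, 143.
Circular molecule, 2 cuts → 2 fragments:
  74–143 → 70 bp
  144–207 then 1–73 → 64 + 73 = 137 bp
Sorted largest to smallest: 137, 70 bp.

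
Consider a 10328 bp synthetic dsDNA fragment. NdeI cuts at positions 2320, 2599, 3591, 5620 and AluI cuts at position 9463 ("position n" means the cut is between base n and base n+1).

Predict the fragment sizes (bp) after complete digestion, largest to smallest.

Combined cut positions (sorted): 2320, 2599, 3591, 5620, 9463.
Linear molecule, 5 cuts → 6 fragments:
  2320 − 0 = 2320 bp
  2599 − 2320 = 279 bp
  3591 − 2599 = 992 bp
  5620 − 3591 = 2029 bp
  9463 − 5620 = 3843 bp
  10328 − 9463 = 865 bp
Sorted largest to smallest: 3843, 2320, 2029, 992, 865, 279 bp.

3843, 2320, 2029, 992, 865, 279 bp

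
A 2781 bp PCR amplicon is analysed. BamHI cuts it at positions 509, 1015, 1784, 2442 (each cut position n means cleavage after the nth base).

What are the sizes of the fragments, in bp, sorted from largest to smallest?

Linear molecule, 4 cuts → 5 fragments:
  509 − 0 = 509 bp
  1015 − 509 = 506 bp
  1784 − 1015 = 769 bp
  2442 − 1784 = 658 bp
  2781 − 2442 = 339 bp
Sorted largest to smallest: 769, 658, 509, 506, 339 bp.

769, 658, 509, 506, 339 bp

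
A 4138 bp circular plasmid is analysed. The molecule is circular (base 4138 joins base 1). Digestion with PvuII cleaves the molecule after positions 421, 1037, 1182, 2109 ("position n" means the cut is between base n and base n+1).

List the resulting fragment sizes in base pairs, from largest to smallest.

2450, 927, 616, 145 bp

Circular molecule, 4 cuts → 4 fragments:
  1037 − 421 = 616 bp
  1182 − 1037 = 145 bp
  2109 − 1182 = 927 bp
  wrap: 4138 − 2109 + 421 = 2450 bp
Sorted largest to smallest: 2450, 927, 616, 145 bp.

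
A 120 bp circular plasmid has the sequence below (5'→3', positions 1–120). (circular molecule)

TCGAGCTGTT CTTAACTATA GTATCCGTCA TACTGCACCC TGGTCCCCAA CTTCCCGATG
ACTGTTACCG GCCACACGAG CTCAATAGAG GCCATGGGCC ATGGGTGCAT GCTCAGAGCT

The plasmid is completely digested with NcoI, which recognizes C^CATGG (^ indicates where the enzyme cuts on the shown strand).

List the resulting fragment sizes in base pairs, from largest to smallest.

NcoI sites (CCATGG) start at positions 92, 99.
NcoI cuts after the first base of each site, so after positions 92, 99.
Circular molecule, 2 cuts → 2 fragments:
  93–99 → 7 bp
  100–120 then 1–92 → 21 + 92 = 113 bp
Sorted largest to smallest: 113, 7 bp.

113, 7 bp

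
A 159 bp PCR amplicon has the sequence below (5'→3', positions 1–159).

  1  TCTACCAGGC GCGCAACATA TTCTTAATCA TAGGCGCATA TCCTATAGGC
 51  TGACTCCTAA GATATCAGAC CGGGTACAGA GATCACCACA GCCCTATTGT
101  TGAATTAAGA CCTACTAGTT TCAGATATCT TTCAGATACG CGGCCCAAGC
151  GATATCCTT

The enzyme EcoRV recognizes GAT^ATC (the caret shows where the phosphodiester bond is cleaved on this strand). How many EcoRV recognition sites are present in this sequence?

GATATC occurs starting at positions 61, 124, 151.
EcoRV cuts at 3 sites.

3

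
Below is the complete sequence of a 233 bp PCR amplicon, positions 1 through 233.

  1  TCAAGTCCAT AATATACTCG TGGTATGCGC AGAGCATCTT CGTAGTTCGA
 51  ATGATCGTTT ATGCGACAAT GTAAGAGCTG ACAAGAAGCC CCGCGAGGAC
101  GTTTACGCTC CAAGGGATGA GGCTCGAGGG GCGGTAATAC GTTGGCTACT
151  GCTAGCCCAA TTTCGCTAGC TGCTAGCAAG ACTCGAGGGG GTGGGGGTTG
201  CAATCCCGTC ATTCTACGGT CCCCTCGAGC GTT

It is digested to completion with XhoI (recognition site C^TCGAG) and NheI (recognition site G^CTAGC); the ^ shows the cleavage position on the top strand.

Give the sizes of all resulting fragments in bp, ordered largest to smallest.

123, 42, 28, 14, 10, 9, 7 bp

XhoI sites (CTCGAG) start at positions 123, 182, 224.
XhoI cuts after the first base of each site, so after positions 123, 182, 224.
NheI sites (GCTAGC) start at positions 151, 165, 172.
NheI cuts after the first base of each site, so after positions 151, 165, 172.
Combined cut positions: 123, 151, 165, 172, 182, 224.
Linear molecule, 6 cuts → 7 fragments:
  1–123 → 123 bp
  124–151 → 28 bp
  152–165 → 14 bp
  166–172 → 7 bp
  173–182 → 10 bp
  183–224 → 42 bp
  225–233 → 9 bp
Sorted largest to smallest: 123, 42, 28, 14, 10, 9, 7 bp.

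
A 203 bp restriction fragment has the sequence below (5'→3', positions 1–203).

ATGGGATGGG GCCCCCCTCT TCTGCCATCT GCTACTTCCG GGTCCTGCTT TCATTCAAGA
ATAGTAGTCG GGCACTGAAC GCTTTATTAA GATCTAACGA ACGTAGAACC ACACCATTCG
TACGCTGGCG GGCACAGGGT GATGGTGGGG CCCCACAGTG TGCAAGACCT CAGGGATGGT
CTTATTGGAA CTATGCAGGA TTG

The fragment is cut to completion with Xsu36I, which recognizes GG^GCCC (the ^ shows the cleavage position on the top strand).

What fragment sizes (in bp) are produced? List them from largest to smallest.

139, 54, 10 bp

Xsu36I sites (GGGCCC) start at positions 9, 148.
Xsu36I cuts after base 2 of each site, so after positions 10, 149.
Linear molecule, 2 cuts → 3 fragments:
  1–10 → 10 bp
  11–149 → 139 bp
  150–203 → 54 bp
Sorted largest to smallest: 139, 54, 10 bp.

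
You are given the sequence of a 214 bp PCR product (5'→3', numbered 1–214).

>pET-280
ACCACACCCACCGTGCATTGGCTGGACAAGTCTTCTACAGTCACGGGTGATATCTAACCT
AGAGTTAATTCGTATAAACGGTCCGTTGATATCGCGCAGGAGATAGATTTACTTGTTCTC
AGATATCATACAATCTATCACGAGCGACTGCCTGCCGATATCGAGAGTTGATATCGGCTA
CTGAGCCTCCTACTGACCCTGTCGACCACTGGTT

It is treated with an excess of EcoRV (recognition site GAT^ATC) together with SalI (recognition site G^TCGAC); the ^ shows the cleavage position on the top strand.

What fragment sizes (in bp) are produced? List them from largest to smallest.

EcoRV sites (GATATC) start at positions 49, 88, 122, 157, 170.
EcoRV cuts after base 3 of each site, so after positions 51, 90, 124, 159, 172.
The SalI site (GTCGAC) starts at position 201.
SalI cuts after the first base of each site, so after position 201.
Combined cut positions: 51, 90, 124, 159, 172, 201.
Linear molecule, 6 cuts → 7 fragments:
  1–51 → 51 bp
  52–90 → 39 bp
  91–124 → 34 bp
  125–159 → 35 bp
  160–172 → 13 bp
  173–201 → 29 bp
  202–214 → 13 bp
Sorted largest to smallest: 51, 39, 35, 34, 29, 13, 13 bp.

51, 39, 35, 34, 29, 13, 13 bp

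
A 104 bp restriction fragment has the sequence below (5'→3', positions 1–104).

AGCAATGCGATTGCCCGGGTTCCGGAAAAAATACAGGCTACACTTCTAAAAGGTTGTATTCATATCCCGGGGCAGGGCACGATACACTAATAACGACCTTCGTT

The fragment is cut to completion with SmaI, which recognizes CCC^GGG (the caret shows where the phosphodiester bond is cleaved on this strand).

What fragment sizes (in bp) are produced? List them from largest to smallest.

SmaI sites (CCCGGG) start at positions 14, 66.
SmaI cuts after base 3 of each site, so after positions 16, 68.
Linear molecule, 2 cuts → 3 fragments:
  1–16 → 16 bp
  17–68 → 52 bp
  69–104 → 36 bp
Sorted largest to smallest: 52, 36, 16 bp.

52, 36, 16 bp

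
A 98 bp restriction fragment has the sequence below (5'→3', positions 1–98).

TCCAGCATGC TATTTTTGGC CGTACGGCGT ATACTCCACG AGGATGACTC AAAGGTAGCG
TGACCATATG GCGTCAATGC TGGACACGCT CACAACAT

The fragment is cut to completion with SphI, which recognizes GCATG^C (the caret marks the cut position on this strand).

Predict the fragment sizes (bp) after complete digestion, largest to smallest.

The SphI site (GCATGC) starts at position 5.
SphI cuts after base 5 of each site (before the last base), so after position 9.
Linear molecule, 1 cut → 2 fragments:
  1–9 → 9 bp
  10–98 → 89 bp
Sorted largest to smallest: 89, 9 bp.

89, 9 bp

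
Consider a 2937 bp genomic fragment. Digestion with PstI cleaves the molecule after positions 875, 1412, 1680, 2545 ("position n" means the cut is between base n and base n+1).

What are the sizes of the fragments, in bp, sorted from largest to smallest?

Linear molecule, 4 cuts → 5 fragments:
  875 − 0 = 875 bp
  1412 − 875 = 537 bp
  1680 − 1412 = 268 bp
  2545 − 1680 = 865 bp
  2937 − 2545 = 392 bp
Sorted largest to smallest: 875, 865, 537, 392, 268 bp.

875, 865, 537, 392, 268 bp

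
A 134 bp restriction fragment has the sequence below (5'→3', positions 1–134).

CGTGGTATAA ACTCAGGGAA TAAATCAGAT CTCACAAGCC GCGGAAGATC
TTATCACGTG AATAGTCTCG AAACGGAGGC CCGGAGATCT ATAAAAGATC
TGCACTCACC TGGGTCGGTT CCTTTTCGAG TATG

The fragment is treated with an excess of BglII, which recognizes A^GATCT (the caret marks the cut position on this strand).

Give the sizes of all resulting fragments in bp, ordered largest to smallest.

39, 38, 27, 19, 11 bp

BglII sites (AGATCT) start at positions 27, 46, 85, 96.
BglII cuts after the first base of each site, so after positions 27, 46, 85, 96.
Linear molecule, 4 cuts → 5 fragments:
  1–27 → 27 bp
  28–46 → 19 bp
  47–85 → 39 bp
  86–96 → 11 bp
  97–134 → 38 bp
Sorted largest to smallest: 39, 38, 27, 19, 11 bp.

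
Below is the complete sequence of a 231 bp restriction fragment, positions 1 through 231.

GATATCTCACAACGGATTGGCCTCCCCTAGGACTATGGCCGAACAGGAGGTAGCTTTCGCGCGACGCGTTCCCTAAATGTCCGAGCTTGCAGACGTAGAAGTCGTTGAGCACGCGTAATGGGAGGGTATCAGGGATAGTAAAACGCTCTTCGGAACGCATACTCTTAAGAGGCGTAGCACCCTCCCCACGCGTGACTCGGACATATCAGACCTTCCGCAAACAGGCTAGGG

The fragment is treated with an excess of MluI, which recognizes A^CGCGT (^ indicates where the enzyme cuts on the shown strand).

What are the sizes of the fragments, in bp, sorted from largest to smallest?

77, 64, 47, 43 bp

MluI sites (ACGCGT) start at positions 64, 111, 188.
MluI cuts after the first base of each site, so after positions 64, 111, 188.
Linear molecule, 3 cuts → 4 fragments:
  1–64 → 64 bp
  65–111 → 47 bp
  112–188 → 77 bp
  189–231 → 43 bp
Sorted largest to smallest: 77, 64, 47, 43 bp.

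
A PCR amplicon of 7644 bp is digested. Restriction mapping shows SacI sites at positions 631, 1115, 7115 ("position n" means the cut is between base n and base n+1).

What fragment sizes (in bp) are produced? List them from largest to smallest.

Linear molecule, 3 cuts → 4 fragments:
  631 − 0 = 631 bp
  1115 − 631 = 484 bp
  7115 − 1115 = 6000 bp
  7644 − 7115 = 529 bp
Sorted largest to smallest: 6000, 631, 529, 484 bp.

6000, 631, 529, 484 bp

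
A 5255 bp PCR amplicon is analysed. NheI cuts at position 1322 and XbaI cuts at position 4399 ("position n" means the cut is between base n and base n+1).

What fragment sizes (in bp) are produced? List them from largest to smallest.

3077, 1322, 856 bp

Combined cut positions (sorted): 1322, 4399.
Linear molecule, 2 cuts → 3 fragments:
  1322 − 0 = 1322 bp
  4399 − 1322 = 3077 bp
  5255 − 4399 = 856 bp
Sorted largest to smallest: 3077, 1322, 856 bp.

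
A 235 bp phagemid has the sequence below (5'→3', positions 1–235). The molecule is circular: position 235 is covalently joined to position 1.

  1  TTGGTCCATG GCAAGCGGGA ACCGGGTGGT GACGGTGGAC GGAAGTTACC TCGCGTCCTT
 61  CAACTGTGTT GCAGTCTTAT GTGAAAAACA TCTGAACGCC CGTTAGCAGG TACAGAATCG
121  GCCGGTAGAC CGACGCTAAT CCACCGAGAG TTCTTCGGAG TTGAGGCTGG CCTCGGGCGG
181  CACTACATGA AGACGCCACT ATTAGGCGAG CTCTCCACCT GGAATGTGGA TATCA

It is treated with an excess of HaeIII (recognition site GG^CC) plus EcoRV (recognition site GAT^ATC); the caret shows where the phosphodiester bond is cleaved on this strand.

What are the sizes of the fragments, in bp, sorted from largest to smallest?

HaeIII sites (GGCC) start at positions 120, 169.
HaeIII cuts after base 2 of each site, so after positions 121, 170.
The EcoRV site (GATATC) starts at position 229.
EcoRV cuts after base 3 of each site, so after position 231.
Combined cut positions: 121, 170, 231.
Circular molecule, 3 cuts → 3 fragments:
  122–170 → 49 bp
  171–231 → 61 bp
  232–235 then 1–121 → 4 + 121 = 125 bp
Sorted largest to smallest: 125, 61, 49 bp.

125, 61, 49 bp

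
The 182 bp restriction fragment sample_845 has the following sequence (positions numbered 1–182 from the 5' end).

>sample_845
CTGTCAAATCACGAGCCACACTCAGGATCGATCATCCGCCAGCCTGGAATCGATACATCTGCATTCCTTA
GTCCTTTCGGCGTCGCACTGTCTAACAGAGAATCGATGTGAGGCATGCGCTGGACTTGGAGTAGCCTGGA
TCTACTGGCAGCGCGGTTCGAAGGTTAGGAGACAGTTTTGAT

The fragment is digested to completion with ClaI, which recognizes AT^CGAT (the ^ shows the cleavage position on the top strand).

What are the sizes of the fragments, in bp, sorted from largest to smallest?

ClaI sites (ATCGAT) start at positions 27, 49, 102.
ClaI cuts after base 2 of each site, so after positions 28, 50, 103.
Linear molecule, 3 cuts → 4 fragments:
  1–28 → 28 bp
  29–50 → 22 bp
  51–103 → 53 bp
  104–182 → 79 bp
Sorted largest to smallest: 79, 53, 28, 22 bp.

79, 53, 28, 22 bp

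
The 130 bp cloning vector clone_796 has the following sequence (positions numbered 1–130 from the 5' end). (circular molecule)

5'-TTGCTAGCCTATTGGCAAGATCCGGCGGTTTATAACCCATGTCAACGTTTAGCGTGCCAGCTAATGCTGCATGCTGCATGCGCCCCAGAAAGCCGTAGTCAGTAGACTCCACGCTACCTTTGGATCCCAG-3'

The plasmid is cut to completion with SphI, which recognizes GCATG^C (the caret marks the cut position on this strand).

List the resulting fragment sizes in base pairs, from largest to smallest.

SphI sites (GCATGC) start at positions 69, 76.
SphI cuts after base 5 of each site (before the last base), so after positions 73, 80.
Circular molecule, 2 cuts → 2 fragments:
  74–80 → 7 bp
  81–130 then 1–73 → 50 + 73 = 123 bp
Sorted largest to smallest: 123, 7 bp.

123, 7 bp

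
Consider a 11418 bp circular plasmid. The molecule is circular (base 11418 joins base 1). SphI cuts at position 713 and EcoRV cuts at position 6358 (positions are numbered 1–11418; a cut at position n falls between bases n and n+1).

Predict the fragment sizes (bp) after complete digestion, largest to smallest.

5773, 5645 bp

Combined cut positions (sorted): 713, 6358.
Circular molecule, 2 cuts → 2 fragments:
  6358 − 713 = 5645 bp
  wrap: 11418 − 6358 + 713 = 5773 bp
Sorted largest to smallest: 5773, 5645 bp.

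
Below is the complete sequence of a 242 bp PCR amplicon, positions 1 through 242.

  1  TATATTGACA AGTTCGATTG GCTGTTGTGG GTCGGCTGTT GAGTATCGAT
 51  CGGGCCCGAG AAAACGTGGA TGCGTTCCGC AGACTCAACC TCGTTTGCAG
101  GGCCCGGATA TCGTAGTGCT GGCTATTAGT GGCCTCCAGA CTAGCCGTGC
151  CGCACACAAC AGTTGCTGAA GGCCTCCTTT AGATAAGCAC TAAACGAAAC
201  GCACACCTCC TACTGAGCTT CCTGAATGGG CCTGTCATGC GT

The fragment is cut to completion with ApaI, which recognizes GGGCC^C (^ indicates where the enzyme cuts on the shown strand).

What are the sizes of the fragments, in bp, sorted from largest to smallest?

ApaI sites (GGGCCC) start at positions 52, 100.
ApaI cuts after base 5 of each site (before the last base), so after positions 56, 104.
Linear molecule, 2 cuts → 3 fragments:
  1–56 → 56 bp
  57–104 → 48 bp
  105–242 → 138 bp
Sorted largest to smallest: 138, 56, 48 bp.

138, 56, 48 bp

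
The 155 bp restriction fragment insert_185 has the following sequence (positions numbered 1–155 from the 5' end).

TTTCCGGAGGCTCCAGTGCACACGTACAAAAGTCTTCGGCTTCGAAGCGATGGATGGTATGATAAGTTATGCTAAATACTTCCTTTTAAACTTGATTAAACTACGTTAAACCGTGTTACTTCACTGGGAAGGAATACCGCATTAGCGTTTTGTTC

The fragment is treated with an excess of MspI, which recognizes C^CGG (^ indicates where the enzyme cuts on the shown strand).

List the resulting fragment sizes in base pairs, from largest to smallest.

151, 4 bp

The MspI site (CCGG) starts at position 4.
MspI cuts after the first base of each site, so after position 4.
Linear molecule, 1 cut → 2 fragments:
  1–4 → 4 bp
  5–155 → 151 bp
Sorted largest to smallest: 151, 4 bp.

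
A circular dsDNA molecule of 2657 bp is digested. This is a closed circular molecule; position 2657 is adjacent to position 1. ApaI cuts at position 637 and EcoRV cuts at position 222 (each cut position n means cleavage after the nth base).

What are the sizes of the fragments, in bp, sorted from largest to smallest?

2242, 415 bp

Combined cut positions (sorted): 222, 637.
Circular molecule, 2 cuts → 2 fragments:
  637 − 222 = 415 bp
  wrap: 2657 − 637 + 222 = 2242 bp
Sorted largest to smallest: 2242, 415 bp.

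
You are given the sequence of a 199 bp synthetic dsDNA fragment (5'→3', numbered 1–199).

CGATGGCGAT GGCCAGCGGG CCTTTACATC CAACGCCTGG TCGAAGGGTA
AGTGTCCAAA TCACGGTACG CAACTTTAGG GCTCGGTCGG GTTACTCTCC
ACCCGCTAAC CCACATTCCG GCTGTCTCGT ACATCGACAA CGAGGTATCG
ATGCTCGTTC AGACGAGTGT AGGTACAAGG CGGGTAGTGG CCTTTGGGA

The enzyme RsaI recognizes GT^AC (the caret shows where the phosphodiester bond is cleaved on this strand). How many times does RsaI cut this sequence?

3

GTAC occurs starting at positions 66, 129, 173.
RsaI cuts at 3 sites.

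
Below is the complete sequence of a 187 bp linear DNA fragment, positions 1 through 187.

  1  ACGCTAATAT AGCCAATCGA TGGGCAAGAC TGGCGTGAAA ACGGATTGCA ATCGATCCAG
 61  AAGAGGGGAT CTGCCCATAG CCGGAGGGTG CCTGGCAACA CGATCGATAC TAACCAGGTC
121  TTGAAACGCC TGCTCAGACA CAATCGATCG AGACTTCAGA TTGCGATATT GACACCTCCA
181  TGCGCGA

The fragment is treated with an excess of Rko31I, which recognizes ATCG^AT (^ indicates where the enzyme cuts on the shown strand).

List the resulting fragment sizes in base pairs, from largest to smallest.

52, 41, 40, 35, 19 bp

Rko31I sites (ATCGAT) start at positions 16, 51, 103, 143.
Rko31I cuts after base 4 of each site, so after positions 19, 54, 106, 146.
Linear molecule, 4 cuts → 5 fragments:
  1–19 → 19 bp
  20–54 → 35 bp
  55–106 → 52 bp
  107–146 → 40 bp
  147–187 → 41 bp
Sorted largest to smallest: 52, 41, 40, 35, 19 bp.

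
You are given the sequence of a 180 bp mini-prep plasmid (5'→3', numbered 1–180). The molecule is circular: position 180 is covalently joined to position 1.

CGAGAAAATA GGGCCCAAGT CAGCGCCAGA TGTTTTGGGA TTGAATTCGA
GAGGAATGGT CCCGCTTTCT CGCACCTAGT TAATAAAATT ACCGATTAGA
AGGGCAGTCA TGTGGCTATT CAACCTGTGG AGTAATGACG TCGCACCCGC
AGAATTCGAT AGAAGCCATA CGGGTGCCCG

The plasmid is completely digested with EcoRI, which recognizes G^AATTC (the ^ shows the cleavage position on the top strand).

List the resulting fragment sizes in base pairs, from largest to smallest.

EcoRI sites (GAATTC) start at positions 43, 152.
EcoRI cuts after the first base of each site, so after positions 43, 152.
Circular molecule, 2 cuts → 2 fragments:
  44–152 → 109 bp
  153–180 then 1–43 → 28 + 43 = 71 bp
Sorted largest to smallest: 109, 71 bp.

109, 71 bp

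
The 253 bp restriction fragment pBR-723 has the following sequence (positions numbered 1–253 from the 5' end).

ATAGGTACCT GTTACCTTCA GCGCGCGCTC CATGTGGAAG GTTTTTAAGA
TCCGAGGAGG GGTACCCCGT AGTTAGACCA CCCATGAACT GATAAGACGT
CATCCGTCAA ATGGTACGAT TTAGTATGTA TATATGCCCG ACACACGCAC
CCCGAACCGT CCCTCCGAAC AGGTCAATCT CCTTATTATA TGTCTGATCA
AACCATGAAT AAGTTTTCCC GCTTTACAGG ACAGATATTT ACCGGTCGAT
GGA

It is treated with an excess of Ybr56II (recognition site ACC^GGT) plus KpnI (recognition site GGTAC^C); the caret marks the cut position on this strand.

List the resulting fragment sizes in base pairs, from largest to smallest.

The Ybr56II site (ACCGGT) starts at position 241.
Ybr56II cuts after base 3 of each site, so after position 243.
KpnI sites (GGTACC) start at positions 4, 61.
KpnI cuts after base 5 of each site (before the last base), so after positions 8, 65.
Combined cut positions: 8, 65, 243.
Linear molecule, 3 cuts → 4 fragments:
  1–8 → 8 bp
  9–65 → 57 bp
  66–243 → 178 bp
  244–253 → 10 bp
Sorted largest to smallest: 178, 57, 10, 8 bp.

178, 57, 10, 8 bp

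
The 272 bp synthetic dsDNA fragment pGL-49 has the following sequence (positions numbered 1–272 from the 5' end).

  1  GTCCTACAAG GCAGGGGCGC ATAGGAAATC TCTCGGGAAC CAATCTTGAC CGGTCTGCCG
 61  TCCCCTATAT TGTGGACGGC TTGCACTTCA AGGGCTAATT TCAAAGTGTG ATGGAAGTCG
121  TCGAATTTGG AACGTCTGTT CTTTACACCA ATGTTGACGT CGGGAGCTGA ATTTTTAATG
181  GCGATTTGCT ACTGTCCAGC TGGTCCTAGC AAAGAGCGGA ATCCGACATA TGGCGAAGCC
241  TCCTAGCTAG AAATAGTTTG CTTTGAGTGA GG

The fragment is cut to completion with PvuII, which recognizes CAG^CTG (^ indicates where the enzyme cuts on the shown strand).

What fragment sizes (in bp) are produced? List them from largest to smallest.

The PvuII site (CAGCTG) starts at position 197.
PvuII cuts after base 3 of each site, so after position 199.
Linear molecule, 1 cut → 2 fragments:
  1–199 → 199 bp
  200–272 → 73 bp
Sorted largest to smallest: 199, 73 bp.

199, 73 bp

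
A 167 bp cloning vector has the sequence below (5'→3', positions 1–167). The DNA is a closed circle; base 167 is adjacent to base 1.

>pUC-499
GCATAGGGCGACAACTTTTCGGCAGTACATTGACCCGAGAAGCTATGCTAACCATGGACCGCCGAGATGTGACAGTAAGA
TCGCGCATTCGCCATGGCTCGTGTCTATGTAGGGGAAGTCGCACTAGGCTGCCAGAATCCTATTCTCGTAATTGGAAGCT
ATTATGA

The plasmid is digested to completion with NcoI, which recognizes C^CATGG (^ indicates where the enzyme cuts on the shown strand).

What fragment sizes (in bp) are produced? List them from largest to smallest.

127, 40 bp

NcoI sites (CCATGG) start at positions 52, 92.
NcoI cuts after the first base of each site, so after positions 52, 92.
Circular molecule, 2 cuts → 2 fragments:
  53–92 → 40 bp
  93–167 then 1–52 → 75 + 52 = 127 bp
Sorted largest to smallest: 127, 40 bp.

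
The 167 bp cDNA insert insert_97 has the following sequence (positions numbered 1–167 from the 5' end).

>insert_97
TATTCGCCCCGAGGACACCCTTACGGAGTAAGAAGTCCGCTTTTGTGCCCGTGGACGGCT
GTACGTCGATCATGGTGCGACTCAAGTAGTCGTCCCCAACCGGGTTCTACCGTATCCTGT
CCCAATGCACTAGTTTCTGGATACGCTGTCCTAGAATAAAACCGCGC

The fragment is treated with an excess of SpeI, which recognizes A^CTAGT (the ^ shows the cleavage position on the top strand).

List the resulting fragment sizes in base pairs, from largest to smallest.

129, 38 bp

The SpeI site (ACTAGT) starts at position 129.
SpeI cuts after the first base of each site, so after position 129.
Linear molecule, 1 cut → 2 fragments:
  1–129 → 129 bp
  130–167 → 38 bp
Sorted largest to smallest: 129, 38 bp.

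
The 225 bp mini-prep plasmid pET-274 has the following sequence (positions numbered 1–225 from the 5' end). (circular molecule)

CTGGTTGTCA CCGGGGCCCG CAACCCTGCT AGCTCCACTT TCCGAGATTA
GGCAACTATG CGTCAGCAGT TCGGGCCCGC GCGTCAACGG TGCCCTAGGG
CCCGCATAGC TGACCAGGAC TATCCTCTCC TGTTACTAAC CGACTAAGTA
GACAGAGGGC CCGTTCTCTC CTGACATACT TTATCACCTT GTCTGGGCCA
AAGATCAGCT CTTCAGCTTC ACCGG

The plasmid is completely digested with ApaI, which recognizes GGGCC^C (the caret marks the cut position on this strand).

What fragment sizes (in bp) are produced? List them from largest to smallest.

82, 59, 59, 25 bp

ApaI sites (GGGCCC) start at positions 14, 73, 98, 157.
ApaI cuts after base 5 of each site (before the last base), so after positions 18, 77, 102, 161.
Circular molecule, 4 cuts → 4 fragments:
  19–77 → 59 bp
  78–102 → 25 bp
  103–161 → 59 bp
  162–225 then 1–18 → 64 + 18 = 82 bp
Sorted largest to smallest: 82, 59, 59, 25 bp.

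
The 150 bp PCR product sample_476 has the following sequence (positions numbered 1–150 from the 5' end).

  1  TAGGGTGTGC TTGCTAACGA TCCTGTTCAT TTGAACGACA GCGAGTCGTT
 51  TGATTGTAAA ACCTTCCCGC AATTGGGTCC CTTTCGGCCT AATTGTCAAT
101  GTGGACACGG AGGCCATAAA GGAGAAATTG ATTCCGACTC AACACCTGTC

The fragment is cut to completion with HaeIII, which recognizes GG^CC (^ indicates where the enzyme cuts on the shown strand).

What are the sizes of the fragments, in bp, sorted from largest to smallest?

HaeIII sites (GGCC) start at positions 86, 112.
HaeIII cuts after base 2 of each site, so after positions 87, 113.
Linear molecule, 2 cuts → 3 fragments:
  1–87 → 87 bp
  88–113 → 26 bp
  114–150 → 37 bp
Sorted largest to smallest: 87, 37, 26 bp.

87, 37, 26 bp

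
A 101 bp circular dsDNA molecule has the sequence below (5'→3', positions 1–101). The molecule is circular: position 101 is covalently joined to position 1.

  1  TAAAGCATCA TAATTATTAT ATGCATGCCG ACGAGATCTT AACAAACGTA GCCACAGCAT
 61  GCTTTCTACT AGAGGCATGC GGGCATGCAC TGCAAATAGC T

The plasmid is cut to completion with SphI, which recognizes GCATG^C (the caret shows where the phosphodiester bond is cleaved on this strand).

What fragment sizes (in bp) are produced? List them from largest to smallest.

41, 34, 18, 8 bp

SphI sites (GCATGC) start at positions 23, 57, 75, 83.
SphI cuts after base 5 of each site (before the last base), so after positions 27, 61, 79, 87.
Circular molecule, 4 cuts → 4 fragments:
  28–61 → 34 bp
  62–79 → 18 bp
  80–87 → 8 bp
  88–101 then 1–27 → 14 + 27 = 41 bp
Sorted largest to smallest: 41, 34, 18, 8 bp.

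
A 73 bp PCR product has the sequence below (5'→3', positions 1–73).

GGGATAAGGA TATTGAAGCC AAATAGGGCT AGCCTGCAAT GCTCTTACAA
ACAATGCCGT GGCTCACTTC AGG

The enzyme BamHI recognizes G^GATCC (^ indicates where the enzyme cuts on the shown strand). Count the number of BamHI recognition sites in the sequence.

No occurrence of GGATCC is present in the sequence.
BamHI does not cut: 0 sites.

0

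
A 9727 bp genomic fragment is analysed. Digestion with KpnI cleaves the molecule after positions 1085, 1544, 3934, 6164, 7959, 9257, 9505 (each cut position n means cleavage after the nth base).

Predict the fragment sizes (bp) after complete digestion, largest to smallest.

2390, 2230, 1795, 1298, 1085, 459, 248, 222 bp

Linear molecule, 7 cuts → 8 fragments:
  1085 − 0 = 1085 bp
  1544 − 1085 = 459 bp
  3934 − 1544 = 2390 bp
  6164 − 3934 = 2230 bp
  7959 − 6164 = 1795 bp
  9257 − 7959 = 1298 bp
  9505 − 9257 = 248 bp
  9727 − 9505 = 222 bp
Sorted largest to smallest: 2390, 2230, 1795, 1298, 1085, 459, 248, 222 bp.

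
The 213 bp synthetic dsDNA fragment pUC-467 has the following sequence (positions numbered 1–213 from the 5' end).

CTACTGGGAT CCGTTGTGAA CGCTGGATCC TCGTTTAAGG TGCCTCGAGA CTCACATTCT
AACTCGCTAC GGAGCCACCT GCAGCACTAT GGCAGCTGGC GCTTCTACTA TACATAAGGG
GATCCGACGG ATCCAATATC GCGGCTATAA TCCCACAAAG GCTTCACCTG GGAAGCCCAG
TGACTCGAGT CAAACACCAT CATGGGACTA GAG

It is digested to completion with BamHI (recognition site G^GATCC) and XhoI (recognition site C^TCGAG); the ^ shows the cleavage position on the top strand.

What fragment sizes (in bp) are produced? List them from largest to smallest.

76, 55, 29, 19, 18, 9, 7 bp

BamHI sites (GGATCC) start at positions 7, 25, 120, 129.
BamHI cuts after the first base of each site, so after positions 7, 25, 120, 129.
XhoI sites (CTCGAG) start at positions 44, 184.
XhoI cuts after the first base of each site, so after positions 44, 184.
Combined cut positions: 7, 25, 44, 120, 129, 184.
Linear molecule, 6 cuts → 7 fragments:
  1–7 → 7 bp
  8–25 → 18 bp
  26–44 → 19 bp
  45–120 → 76 bp
  121–129 → 9 bp
  130–184 → 55 bp
  185–213 → 29 bp
Sorted largest to smallest: 76, 55, 29, 19, 18, 9, 7 bp.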